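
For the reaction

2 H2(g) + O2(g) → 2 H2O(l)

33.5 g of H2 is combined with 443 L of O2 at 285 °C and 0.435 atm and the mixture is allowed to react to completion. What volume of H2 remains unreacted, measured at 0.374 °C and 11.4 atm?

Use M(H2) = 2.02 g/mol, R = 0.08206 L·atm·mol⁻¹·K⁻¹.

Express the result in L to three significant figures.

n(H2) = 33.5 / 2.02 = 16.58 mol
n(O2) = PV/RT = (0.435 × 443) / (0.08206 × 558.15) = 4.207 mol
For 16.58 mol H2, stoichiometry requires (1/2) × 16.58 = 8.290 mol O2; 4.207 mol is available, so O2 is limiting.
n(H2) consumed = (2/1) × 4.207 = 8.414 mol; remaining = 16.58 − 8.414 = 8.166 mol
V(H2) = nRT/P = 8.166 × 0.08206 × 273.524 / 11.4 = 16.08 L

16.1 L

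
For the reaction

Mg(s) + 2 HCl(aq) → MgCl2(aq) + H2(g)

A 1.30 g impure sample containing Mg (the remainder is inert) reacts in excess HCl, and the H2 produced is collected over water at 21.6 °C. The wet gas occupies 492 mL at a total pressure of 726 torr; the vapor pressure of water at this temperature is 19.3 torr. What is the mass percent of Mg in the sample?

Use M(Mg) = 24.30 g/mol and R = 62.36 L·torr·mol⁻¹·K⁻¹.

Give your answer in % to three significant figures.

35.4 %

P(H2) = 726 − 19.3 = 706.7 torr
n(H2) = PV/RT = (706.7 × 0.4920) / (62.36 × 294.75) = 0.01892 mol
n(Mg) = (1/1) × 0.01892 = 0.01892 mol
m(Mg) = 0.01892 × 24.30 = 0.4598 g
%Mg = 0.4598 / 1.30 × 100 = 35.37%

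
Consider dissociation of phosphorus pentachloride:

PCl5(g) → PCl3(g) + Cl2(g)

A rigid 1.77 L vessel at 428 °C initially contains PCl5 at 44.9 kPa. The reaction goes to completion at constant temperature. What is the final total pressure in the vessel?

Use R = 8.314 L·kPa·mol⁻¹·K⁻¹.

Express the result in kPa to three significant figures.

89.8 kPa

Rigid vessel, constant T ⇒ P scales with total gas moles (1 → 2).
P_final = (2/1) × 44.9 = 89.80 kPa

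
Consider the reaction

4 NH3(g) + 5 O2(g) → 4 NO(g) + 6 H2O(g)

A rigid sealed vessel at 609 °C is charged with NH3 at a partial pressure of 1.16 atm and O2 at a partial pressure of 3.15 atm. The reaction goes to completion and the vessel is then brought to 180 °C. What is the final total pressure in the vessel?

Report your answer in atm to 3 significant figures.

2.36 atm

With V and T fixed, P_i ∝ n_i, so the mole ratios apply directly to partial pressures at 609 °C.
P(O2) required for 1.16 atm of NH3 = (5/4) × 1.16 = 1.450 atm; available 3.15 atm, so NH3 is limiting.
P(O2) remaining = 3.15 − (5/4) × 1.16 = 1.700 atm
P(gaseous products) = (4+6)/4 × 1.16 = 2.900 atm
P_total at 609 °C = 1.700 + 2.900 = 4.600 atm
Scaling to 180 °C: P = 4.600 × 453.15/882.15 = 2.363 atm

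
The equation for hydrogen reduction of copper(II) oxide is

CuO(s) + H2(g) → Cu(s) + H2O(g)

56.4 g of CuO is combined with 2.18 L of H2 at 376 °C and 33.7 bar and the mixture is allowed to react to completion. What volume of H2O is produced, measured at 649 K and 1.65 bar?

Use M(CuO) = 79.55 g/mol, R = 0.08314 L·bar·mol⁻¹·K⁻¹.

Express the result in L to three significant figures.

23.2 L

n(CuO) = 56.4 / 79.55 = 0.7090 mol
n(H2) = PV/RT = (33.7 × 2.18) / (0.08314 × 649.15) = 1.361 mol
For 0.7090 mol CuO, stoichiometry requires (1/1) × 0.7090 = 0.7090 mol H2; 1.361 mol is available, so CuO is limiting.
n(H2O) = (1/1) × 0.7090 = 0.7090 mol
V(H2O) = nRT/P = 0.7090 × 0.08314 × 649 / 1.65 = 23.19 L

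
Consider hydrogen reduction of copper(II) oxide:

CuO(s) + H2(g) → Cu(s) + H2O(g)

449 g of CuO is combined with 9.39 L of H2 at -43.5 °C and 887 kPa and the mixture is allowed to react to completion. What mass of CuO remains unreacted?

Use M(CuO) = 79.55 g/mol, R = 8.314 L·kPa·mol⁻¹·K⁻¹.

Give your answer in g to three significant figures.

n(CuO) = 449 / 79.55 = 5.644 mol
n(H2) = PV/RT = (887 × 9.39) / (8.314 × 229.65) = 4.362 mol
For 5.644 mol CuO, stoichiometry requires (1/1) × 5.644 = 5.644 mol H2; 4.362 mol is available, so H2 is limiting.
n(CuO) consumed = (1/1) × 4.362 = 4.362 mol; remaining = 5.644 − 4.362 = 1.282 mol
m(CuO) = 1.282 × 79.55 = 102.0 g

102 g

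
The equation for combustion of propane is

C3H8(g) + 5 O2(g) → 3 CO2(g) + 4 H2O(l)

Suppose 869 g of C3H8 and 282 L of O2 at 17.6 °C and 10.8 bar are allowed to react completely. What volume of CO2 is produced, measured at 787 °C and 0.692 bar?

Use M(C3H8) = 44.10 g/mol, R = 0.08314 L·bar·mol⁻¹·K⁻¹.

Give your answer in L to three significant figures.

7530 L

n(C3H8) = 869 / 44.10 = 19.71 mol
n(O2) = PV/RT = (10.8 × 282) / (0.08314 × 290.75) = 126.0 mol
For 19.71 mol C3H8, stoichiometry requires (5/1) × 19.71 = 98.55 mol O2; 126.0 mol is available, so C3H8 is limiting.
n(CO2) = (3/1) × 19.71 = 59.13 mol
V(CO2) = nRT/P = 59.13 × 0.08314 × 1060.15 / 0.692 = 7531 L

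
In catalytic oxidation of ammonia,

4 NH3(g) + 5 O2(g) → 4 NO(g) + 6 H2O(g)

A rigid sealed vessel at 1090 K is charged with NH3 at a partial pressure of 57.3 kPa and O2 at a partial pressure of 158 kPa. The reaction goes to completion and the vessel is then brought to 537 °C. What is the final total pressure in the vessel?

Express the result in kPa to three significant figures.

At constant V, partial pressures at 1090 K are proportional to moles, so apply stoichiometry directly to pressures.
P(O2) required for 57.3 kPa of NH3 = (5/4) × 57.3 = 71.62 kPa; available 158 kPa, so NH3 is limiting.
P(O2) remaining = 158 − (5/4) × 57.3 = 86.38 kPa
P(gaseous products) = (4+6)/4 × 57.3 = 143.2 kPa
P_total at 1090 K = 86.38 + 143.2 = 229.6 kPa
Scaling to 537 °C: P = 229.6 × 810.15/1090 = 170.7 kPa

171 kPa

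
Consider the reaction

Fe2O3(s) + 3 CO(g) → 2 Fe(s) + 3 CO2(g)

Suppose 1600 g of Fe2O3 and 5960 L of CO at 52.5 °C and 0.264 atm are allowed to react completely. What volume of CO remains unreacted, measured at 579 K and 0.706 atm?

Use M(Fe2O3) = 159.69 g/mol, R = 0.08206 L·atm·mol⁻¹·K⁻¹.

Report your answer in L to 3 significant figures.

1940 L

n(Fe2O3) = 1600 / 159.69 = 10.02 mol
n(CO) = PV/RT = (0.264 × 5960) / (0.08206 × 325.65) = 58.88 mol
For 10.02 mol Fe2O3, stoichiometry requires (3/1) × 10.02 = 30.06 mol CO; 58.88 mol is available, so Fe2O3 is limiting.
n(CO) consumed = (3/1) × 10.02 = 30.06 mol; remaining = 58.88 − 30.06 = 28.82 mol
V(CO) = nRT/P = 28.82 × 0.08206 × 579 / 0.706 = 1940 L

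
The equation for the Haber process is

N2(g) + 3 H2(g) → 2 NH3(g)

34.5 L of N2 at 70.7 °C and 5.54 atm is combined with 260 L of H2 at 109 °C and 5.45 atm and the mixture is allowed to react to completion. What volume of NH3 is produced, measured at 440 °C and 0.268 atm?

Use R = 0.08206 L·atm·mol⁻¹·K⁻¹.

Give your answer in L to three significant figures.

n(N2) = PV/RT = (5.54 × 34.5) / (0.08206 × 343.85) = 6.774 mol
n(H2) = PV/RT = (5.45 × 260) / (0.08206 × 382.15) = 45.19 mol
For 6.774 mol N2, stoichiometry requires (3/1) × 6.774 = 20.32 mol H2; 45.19 mol is available, so N2 is limiting.
n(NH3) = (2/1) × 6.774 = 13.55 mol
V(NH3) = nRT/P = 13.55 × 0.08206 × 713.15 / 0.268 = 2959 L

2960 L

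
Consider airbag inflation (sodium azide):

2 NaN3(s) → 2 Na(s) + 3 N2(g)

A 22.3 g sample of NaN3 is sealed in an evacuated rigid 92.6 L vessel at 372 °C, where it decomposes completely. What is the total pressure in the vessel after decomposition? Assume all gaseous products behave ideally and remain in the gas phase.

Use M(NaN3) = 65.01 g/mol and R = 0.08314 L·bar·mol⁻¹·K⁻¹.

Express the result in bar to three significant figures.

n(NaN3) = 22.3 / 65.01 = 0.3430 mol
n(gas produced) = (3/2) × 0.3430 = 0.5145 mol
P = nRT/V = 0.5145 × 0.08314 × 645.15 / 92.6 = 0.2980 bar

0.298 bar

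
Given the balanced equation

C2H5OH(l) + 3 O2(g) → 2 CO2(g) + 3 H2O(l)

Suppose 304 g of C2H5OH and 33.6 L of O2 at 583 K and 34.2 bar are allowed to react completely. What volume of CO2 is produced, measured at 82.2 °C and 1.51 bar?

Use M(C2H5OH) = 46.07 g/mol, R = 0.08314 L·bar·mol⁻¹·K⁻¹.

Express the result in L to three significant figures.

258 L

n(C2H5OH) = 304 / 46.07 = 6.599 mol
n(O2) = PV/RT = (34.2 × 33.6) / (0.08314 × 583) = 23.71 mol
For 6.599 mol C2H5OH, stoichiometry requires (3/1) × 6.599 = 19.80 mol O2; 23.71 mol is available, so C2H5OH is limiting.
n(CO2) = (2/1) × 6.599 = 13.20 mol
V(CO2) = nRT/P = 13.20 × 0.08314 × 355.35 / 1.51 = 258.3 L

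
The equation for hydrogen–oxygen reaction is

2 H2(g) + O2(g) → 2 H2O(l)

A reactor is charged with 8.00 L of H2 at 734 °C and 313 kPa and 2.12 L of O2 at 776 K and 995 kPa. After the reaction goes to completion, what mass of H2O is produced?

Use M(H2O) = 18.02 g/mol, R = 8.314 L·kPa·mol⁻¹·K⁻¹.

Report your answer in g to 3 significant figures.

n(H2) = PV/RT = (313 × 8.00) / (8.314 × 1007.15) = 0.2990 mol
n(O2) = PV/RT = (995 × 2.12) / (8.314 × 776) = 0.3270 mol
For 0.2990 mol H2, stoichiometry requires (1/2) × 0.2990 = 0.1495 mol O2; 0.3270 mol is available, so H2 is limiting.
n(H2O) = (2/2) × 0.2990 = 0.2990 mol
m(H2O) = 0.2990 × 18.02 = 5.388 g

5.39 g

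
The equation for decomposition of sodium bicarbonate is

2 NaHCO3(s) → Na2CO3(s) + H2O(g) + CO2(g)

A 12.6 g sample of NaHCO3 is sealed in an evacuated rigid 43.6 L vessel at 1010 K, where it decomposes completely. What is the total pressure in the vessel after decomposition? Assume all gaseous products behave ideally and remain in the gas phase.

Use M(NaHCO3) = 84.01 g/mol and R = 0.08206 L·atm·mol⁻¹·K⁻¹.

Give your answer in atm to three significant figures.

n(NaHCO3) = 12.6 / 84.01 = 0.1500 mol
n(gas produced) = (2/2) × 0.1500 = 0.1500 mol
P = nRT/V = 0.1500 × 0.08206 × 1010 / 43.6 = 0.2851 atm

0.285 atm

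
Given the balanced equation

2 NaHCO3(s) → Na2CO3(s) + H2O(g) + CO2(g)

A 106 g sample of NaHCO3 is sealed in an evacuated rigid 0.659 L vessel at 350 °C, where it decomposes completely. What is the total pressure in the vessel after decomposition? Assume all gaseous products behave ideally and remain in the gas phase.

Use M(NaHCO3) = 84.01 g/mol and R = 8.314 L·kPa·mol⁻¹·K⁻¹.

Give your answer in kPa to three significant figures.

9920 kPa

n(NaHCO3) = 106 / 84.01 = 1.262 mol
n(gas produced) = (2/2) × 1.262 = 1.262 mol
P = nRT/V = 1.262 × 8.314 × 623.15 / 0.659 = 9921 kPa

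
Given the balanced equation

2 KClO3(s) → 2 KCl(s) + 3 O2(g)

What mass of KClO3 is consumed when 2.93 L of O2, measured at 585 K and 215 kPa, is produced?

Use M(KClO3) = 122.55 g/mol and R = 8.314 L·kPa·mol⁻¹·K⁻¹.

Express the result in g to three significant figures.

n(O2) = PV/RT = (215 × 2.93) / (8.314 × 585) = 0.1295 mol
n(KClO3) = (2/3) × 0.1295 = 0.08633 mol
m(KClO3) = 0.08633 × 122.55 = 10.58 g

10.6 g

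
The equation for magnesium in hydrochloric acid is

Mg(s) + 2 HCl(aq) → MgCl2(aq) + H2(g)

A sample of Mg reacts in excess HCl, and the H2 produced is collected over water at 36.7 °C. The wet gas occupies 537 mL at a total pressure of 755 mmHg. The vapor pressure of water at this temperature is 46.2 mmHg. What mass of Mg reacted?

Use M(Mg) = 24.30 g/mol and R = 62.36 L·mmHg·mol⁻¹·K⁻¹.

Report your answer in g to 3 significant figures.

0.479 g

P(H2) = 755 − 46.2 = 708.8 mmHg
n(H2) = PV/RT = (708.8 × 0.5370) / (62.36 × 309.85) = 0.01970 mol
n(Mg) = (1/1) × 0.01970 = 0.01970 mol
m(Mg) = 0.01970 × 24.30 = 0.4787 g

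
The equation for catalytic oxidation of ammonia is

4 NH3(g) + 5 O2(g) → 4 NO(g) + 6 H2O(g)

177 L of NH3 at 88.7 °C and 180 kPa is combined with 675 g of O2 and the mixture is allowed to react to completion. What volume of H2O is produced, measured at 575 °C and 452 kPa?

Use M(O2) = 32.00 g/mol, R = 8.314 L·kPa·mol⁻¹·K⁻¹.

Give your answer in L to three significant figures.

248 L

n(NH3) = PV/RT = (180 × 177) / (8.314 × 361.85) = 10.59 mol
n(O2) = 675 / 32.00 = 21.09 mol
For 10.59 mol NH3, stoichiometry requires (5/4) × 10.59 = 13.24 mol O2; 21.09 mol is available, so NH3 is limiting.
n(H2O) = (6/4) × 10.59 = 15.88 mol
V(H2O) = nRT/P = 15.88 × 8.314 × 848.15 / 452 = 247.7 L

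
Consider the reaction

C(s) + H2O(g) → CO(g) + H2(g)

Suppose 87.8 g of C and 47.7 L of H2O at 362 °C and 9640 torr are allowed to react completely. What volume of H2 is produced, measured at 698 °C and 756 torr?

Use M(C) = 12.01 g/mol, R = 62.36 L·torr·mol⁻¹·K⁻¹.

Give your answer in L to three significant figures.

586 L

n(C) = 87.8 / 12.01 = 7.311 mol
n(H2O) = PV/RT = (9640 × 47.7) / (62.36 × 635.15) = 11.61 mol
For 7.311 mol C, stoichiometry requires (1/1) × 7.311 = 7.311 mol H2O; 11.61 mol is available, so C is limiting.
n(H2) = (1/1) × 7.311 = 7.311 mol
V(H2) = nRT/P = 7.311 × 62.36 × 971.15 / 756 = 585.7 L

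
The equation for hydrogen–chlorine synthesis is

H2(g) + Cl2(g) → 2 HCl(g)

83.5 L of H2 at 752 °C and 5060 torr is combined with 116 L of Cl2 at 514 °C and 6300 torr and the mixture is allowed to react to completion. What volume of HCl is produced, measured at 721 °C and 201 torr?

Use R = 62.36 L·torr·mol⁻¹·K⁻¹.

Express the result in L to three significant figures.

4080 L

n(H2) = PV/RT = (5060 × 83.5) / (62.36 × 1025.15) = 6.609 mol
n(Cl2) = PV/RT = (6300 × 116) / (62.36 × 787.15) = 14.89 mol
For 6.609 mol H2, stoichiometry requires (1/1) × 6.609 = 6.609 mol Cl2; 14.89 mol is available, so H2 is limiting.
n(HCl) = (2/1) × 6.609 = 13.22 mol
V(HCl) = nRT/P = 13.22 × 62.36 × 994.15 / 201 = 4077 L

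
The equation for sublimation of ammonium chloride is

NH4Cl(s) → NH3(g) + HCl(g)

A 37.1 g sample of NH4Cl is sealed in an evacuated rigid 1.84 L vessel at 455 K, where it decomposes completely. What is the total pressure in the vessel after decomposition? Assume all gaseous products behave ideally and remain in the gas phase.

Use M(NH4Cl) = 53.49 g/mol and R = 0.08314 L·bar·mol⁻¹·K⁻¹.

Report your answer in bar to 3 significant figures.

n(NH4Cl) = 37.1 / 53.49 = 0.6936 mol
n(gas produced) = (2/1) × 0.6936 = 1.387 mol
P = nRT/V = 1.387 × 0.08314 × 455 / 1.84 = 28.52 bar

28.5 bar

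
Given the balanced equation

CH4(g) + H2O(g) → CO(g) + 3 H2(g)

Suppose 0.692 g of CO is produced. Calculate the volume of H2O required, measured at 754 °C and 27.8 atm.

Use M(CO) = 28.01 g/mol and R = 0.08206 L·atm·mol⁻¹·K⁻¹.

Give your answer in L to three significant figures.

0.0749 L

n(CO) = 0.6920 / 28.01 = 0.02471 mol
n(H2O) = (1/1) × 0.02471 = 0.02471 mol
V = nRT/P = 0.02471 × 0.08206 × 1027.15 / 27.8 = 0.07492 L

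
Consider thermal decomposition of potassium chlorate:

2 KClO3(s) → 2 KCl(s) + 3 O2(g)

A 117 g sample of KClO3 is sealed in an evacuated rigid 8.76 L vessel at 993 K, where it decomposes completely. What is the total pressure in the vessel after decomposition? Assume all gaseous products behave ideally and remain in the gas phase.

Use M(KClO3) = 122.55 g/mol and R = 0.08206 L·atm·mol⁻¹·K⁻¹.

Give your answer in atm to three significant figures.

13.3 atm

n(KClO3) = 117 / 122.55 = 0.9547 mol
n(gas produced) = (3/2) × 0.9547 = 1.432 mol
P = nRT/V = 1.432 × 0.08206 × 993 / 8.76 = 13.32 atm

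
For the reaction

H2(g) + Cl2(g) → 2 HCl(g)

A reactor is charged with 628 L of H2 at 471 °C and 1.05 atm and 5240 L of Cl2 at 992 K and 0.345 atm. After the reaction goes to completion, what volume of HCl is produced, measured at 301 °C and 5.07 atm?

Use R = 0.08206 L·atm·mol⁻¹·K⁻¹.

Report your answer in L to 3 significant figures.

201 L

n(H2) = PV/RT = (1.05 × 628) / (0.08206 × 744.15) = 10.80 mol
n(Cl2) = PV/RT = (0.345 × 5240) / (0.08206 × 992) = 22.21 mol
For 10.80 mol H2, stoichiometry requires (1/1) × 10.80 = 10.80 mol Cl2; 22.21 mol is available, so H2 is limiting.
n(HCl) = (2/1) × 10.80 = 21.60 mol
V(HCl) = nRT/P = 21.60 × 0.08206 × 574.15 / 5.07 = 200.7 L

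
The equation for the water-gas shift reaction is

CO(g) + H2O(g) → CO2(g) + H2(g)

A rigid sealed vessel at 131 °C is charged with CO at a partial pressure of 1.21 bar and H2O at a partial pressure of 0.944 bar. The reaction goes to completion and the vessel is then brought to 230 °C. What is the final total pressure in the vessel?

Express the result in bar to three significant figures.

2.68 bar

At constant V, partial pressures at 131 °C are proportional to moles, so apply stoichiometry directly to pressures.
P(H2O) required for 1.21 bar of CO = (1/1) × 1.21 = 1.210 bar; available 0.944 bar, so H2O is limiting.
P(CO) remaining = 1.21 − (1/1) × 0.944 = 0.2660 bar
P(gaseous products) = (1+1)/1 × 0.944 = 1.888 bar
P_total at 131 °C = 0.2660 + 1.888 = 2.154 bar
Scaling to 230 °C: P = 2.154 × 503.15/404.15 = 2.682 bar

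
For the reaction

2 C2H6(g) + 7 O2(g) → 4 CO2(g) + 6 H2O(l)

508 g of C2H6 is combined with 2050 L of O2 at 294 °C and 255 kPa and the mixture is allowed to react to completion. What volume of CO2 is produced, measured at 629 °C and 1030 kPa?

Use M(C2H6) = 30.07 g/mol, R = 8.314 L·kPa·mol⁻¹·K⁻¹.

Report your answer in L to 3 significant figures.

n(C2H6) = 508 / 30.07 = 16.89 mol
n(O2) = PV/RT = (255 × 2050) / (8.314 × 567.15) = 110.9 mol
For 16.89 mol C2H6, stoichiometry requires (7/2) × 16.89 = 59.12 mol O2; 110.9 mol is available, so C2H6 is limiting.
n(CO2) = (4/2) × 16.89 = 33.78 mol
V(CO2) = nRT/P = 33.78 × 8.314 × 902.15 / 1030 = 246.0 L

246 L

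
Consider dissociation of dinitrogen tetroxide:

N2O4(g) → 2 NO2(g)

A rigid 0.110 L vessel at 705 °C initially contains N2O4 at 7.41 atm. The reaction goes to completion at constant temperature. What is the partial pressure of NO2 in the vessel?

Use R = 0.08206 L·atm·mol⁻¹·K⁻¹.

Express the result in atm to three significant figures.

14.8 atm

n(N2O4)₀ = PV/RT = (7.41 × 0.110) / (0.08206 × 978.15) = 0.01015 mol
n(NO2) = (2/1) × 0.01015 = 0.02030 mol
P(NO2) = nRT/V = 0.02030 × 0.08206 × 978.15 / 0.110 = 14.81 atm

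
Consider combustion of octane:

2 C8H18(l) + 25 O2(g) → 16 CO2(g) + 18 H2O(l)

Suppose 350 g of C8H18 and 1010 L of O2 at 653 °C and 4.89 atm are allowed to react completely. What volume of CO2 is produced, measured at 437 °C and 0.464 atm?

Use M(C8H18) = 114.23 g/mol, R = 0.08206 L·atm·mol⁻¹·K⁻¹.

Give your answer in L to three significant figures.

n(C8H18) = 350 / 114.23 = 3.064 mol
n(O2) = PV/RT = (4.89 × 1010) / (0.08206 × 926.15) = 64.99 mol
For 3.064 mol C8H18, stoichiometry requires (25/2) × 3.064 = 38.30 mol O2; 64.99 mol is available, so C8H18 is limiting.
n(CO2) = (16/2) × 3.064 = 24.51 mol
V(CO2) = nRT/P = 24.51 × 0.08206 × 710.15 / 0.464 = 3078 L

3080 L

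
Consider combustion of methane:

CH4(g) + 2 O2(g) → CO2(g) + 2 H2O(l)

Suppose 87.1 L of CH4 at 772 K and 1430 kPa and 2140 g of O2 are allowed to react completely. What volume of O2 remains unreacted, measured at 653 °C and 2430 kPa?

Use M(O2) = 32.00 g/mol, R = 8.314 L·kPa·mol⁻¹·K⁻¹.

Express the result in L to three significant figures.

n(CH4) = PV/RT = (1430 × 87.1) / (8.314 × 772) = 19.41 mol
n(O2) = 2140 / 32.00 = 66.88 mol
For 19.41 mol CH4, stoichiometry requires (2/1) × 19.41 = 38.82 mol O2; 66.88 mol is available, so CH4 is limiting.
n(O2) consumed = (2/1) × 19.41 = 38.82 mol; remaining = 66.88 − 38.82 = 28.06 mol
V(O2) = nRT/P = 28.06 × 8.314 × 926.15 / 2430 = 88.91 L

88.9 L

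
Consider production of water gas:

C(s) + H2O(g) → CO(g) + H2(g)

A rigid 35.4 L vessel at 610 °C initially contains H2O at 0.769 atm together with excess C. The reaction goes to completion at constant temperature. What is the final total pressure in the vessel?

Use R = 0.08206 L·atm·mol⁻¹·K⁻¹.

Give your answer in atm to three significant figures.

1.54 atm

At constant T and V, P ∝ n(gas): 1 mol gas → 2 mol gas.
P_final = (2/1) × 0.769 = 1.538 atm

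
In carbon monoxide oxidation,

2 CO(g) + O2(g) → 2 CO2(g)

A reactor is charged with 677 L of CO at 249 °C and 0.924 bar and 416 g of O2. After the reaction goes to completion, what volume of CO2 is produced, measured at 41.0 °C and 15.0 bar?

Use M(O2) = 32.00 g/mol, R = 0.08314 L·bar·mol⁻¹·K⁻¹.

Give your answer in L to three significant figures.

25.1 L

n(CO) = PV/RT = (0.924 × 677) / (0.08314 × 522.15) = 14.41 mol
n(O2) = 416 / 32.00 = 13.00 mol
For 14.41 mol CO, stoichiometry requires (1/2) × 14.41 = 7.205 mol O2; 13.00 mol is available, so CO is limiting.
n(CO2) = (2/2) × 14.41 = 14.41 mol
V(CO2) = nRT/P = 14.41 × 0.08314 × 314.15 / 15.0 = 25.09 L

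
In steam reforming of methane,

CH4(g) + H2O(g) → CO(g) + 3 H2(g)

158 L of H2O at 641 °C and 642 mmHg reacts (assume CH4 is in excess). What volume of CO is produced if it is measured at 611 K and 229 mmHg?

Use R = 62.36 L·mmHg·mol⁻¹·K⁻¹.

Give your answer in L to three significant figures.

n(H2O) = PV/RT = (642 × 158) / (62.36 × 914.15) = 1.779 mol
n(CO) = (1/1) × 1.779 = 1.779 mol
V = nRT/P = 1.779 × 62.36 × 611 / 229 = 296.0 L

296 L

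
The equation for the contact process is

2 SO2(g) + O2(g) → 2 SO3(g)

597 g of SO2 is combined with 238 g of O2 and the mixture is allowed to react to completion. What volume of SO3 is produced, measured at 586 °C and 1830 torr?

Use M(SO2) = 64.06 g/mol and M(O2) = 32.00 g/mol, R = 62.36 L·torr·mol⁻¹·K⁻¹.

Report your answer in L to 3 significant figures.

273 L

n(SO2) = 597 / 64.06 = 9.319 mol
n(O2) = 238 / 32.00 = 7.438 mol
For 9.319 mol SO2, stoichiometry requires (1/2) × 9.319 = 4.660 mol O2; 7.438 mol is available, so SO2 is limiting.
n(SO3) = (2/2) × 9.319 = 9.319 mol
V(SO3) = nRT/P = 9.319 × 62.36 × 859.15 / 1830 = 272.8 L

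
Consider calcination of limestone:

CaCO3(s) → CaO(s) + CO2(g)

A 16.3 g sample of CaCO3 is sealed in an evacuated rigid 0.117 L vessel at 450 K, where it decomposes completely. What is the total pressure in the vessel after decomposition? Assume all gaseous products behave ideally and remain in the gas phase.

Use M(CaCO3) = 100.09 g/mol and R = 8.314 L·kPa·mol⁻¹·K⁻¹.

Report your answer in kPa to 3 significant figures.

n(CaCO3) = 16.3 / 100.09 = 0.1629 mol
n(gas produced) = (1/1) × 0.1629 = 0.1629 mol
P = nRT/V = 0.1629 × 8.314 × 450 / 0.117 = 5209 kPa

5210 kPa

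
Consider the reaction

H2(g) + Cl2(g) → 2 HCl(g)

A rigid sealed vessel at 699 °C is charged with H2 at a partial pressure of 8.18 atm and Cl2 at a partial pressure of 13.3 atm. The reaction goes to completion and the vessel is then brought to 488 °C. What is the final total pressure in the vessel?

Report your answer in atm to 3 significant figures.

Because the vessel is rigid and T is held at 699 °C, work the stoichiometry in partial pressures (P_i = n_iRT/V).
P(Cl2) required for 8.18 atm of H2 = (1/1) × 8.18 = 8.180 atm; available 13.3 atm, so H2 is limiting.
P(Cl2) remaining = 13.3 − (1/1) × 8.18 = 5.120 atm
P(gaseous products) = (2)/1 × 8.18 = 16.36 atm
P_total at 699 °C = 5.120 + 16.36 = 21.48 atm
Scaling to 488 °C: P = 21.48 × 761.15/972.15 = 16.82 atm

16.8 atm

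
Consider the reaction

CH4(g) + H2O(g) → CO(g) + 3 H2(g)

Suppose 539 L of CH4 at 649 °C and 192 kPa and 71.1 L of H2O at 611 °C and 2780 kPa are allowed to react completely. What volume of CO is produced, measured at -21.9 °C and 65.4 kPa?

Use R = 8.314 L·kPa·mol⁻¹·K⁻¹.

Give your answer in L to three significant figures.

431 L

n(CH4) = PV/RT = (192 × 539) / (8.314 × 922.15) = 13.50 mol
n(H2O) = PV/RT = (2780 × 71.1) / (8.314 × 884.15) = 26.89 mol
For 13.50 mol CH4, stoichiometry requires (1/1) × 13.50 = 13.50 mol H2O; 26.89 mol is available, so CH4 is limiting.
n(CO) = (1/1) × 13.50 = 13.50 mol
V(CO) = nRT/P = 13.50 × 8.314 × 251.25 / 65.4 = 431.2 L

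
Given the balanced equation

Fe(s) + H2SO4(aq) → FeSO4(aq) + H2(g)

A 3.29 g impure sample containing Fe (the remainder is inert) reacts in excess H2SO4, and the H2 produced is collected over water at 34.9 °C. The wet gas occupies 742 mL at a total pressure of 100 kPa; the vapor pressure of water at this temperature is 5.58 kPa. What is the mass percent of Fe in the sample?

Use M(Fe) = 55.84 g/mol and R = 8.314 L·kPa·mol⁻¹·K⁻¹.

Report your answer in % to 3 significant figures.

46.4 %

P(H2) = 100 − 5.58 = 94.42 kPa
n(H2) = PV/RT = (94.42 × 0.7420) / (8.314 × 308.05) = 0.02735 mol
n(Fe) = (1/1) × 0.02735 = 0.02735 mol
m(Fe) = 0.02735 × 55.84 = 1.527 g
%Fe = 1.527 / 3.29 × 100 = 46.41%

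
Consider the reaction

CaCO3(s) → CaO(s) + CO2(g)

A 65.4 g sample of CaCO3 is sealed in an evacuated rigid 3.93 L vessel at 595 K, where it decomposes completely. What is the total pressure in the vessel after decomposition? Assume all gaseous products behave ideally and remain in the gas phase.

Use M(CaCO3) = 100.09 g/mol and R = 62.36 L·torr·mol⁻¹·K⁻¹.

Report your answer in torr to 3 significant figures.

n(CaCO3) = 65.4 / 100.09 = 0.6534 mol
n(gas produced) = (1/1) × 0.6534 = 0.6534 mol
P = nRT/V = 0.6534 × 62.36 × 595 / 3.93 = 6169 torr

6170 torr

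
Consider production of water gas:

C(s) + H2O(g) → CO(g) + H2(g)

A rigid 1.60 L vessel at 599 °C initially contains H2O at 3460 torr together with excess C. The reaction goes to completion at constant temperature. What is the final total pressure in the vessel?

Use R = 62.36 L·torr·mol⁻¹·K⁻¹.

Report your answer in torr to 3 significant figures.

6920 torr

Since T and V are fixed, P_final/P_initial = n_final/n_initial = 2/1.
P_final = (2/1) × 3460 = 6920 torr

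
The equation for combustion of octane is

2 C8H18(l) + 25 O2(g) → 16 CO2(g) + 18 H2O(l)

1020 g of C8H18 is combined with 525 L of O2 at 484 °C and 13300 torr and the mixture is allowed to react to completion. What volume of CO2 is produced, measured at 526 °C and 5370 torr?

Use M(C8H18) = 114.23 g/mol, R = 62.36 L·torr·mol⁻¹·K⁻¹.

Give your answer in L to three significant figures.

n(C8H18) = 1020 / 114.23 = 8.929 mol
n(O2) = PV/RT = (13300 × 525) / (62.36 × 757.15) = 147.9 mol
For 8.929 mol C8H18, stoichiometry requires (25/2) × 8.929 = 111.6 mol O2; 147.9 mol is available, so C8H18 is limiting.
n(CO2) = (16/2) × 8.929 = 71.43 mol
V(CO2) = nRT/P = 71.43 × 62.36 × 799.15 / 5370 = 662.9 L

663 L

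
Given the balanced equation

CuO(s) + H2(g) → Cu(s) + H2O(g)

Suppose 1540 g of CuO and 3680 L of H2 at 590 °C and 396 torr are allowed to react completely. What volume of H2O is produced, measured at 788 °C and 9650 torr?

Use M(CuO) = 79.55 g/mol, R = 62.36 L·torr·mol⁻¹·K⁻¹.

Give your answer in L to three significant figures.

133 L

n(CuO) = 1540 / 79.55 = 19.36 mol
n(H2) = PV/RT = (396 × 3680) / (62.36 × 863.15) = 27.07 mol
For 19.36 mol CuO, stoichiometry requires (1/1) × 19.36 = 19.36 mol H2; 27.07 mol is available, so CuO is limiting.
n(H2O) = (1/1) × 19.36 = 19.36 mol
V(H2O) = nRT/P = 19.36 × 62.36 × 1061.15 / 9650 = 132.8 L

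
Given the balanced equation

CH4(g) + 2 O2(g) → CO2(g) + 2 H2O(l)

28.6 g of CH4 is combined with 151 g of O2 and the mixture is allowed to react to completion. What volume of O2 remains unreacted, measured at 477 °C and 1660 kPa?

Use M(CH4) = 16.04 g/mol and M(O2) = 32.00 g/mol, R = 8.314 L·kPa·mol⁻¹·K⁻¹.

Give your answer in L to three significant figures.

n(CH4) = 28.6 / 16.04 = 1.783 mol
n(O2) = 151 / 32.00 = 4.719 mol
For 1.783 mol CH4, stoichiometry requires (2/1) × 1.783 = 3.566 mol O2; 4.719 mol is available, so CH4 is limiting.
n(O2) consumed = (2/1) × 1.783 = 3.566 mol; remaining = 4.719 − 3.566 = 1.153 mol
V(O2) = nRT/P = 1.153 × 8.314 × 750.15 / 1660 = 4.332 L

4.33 L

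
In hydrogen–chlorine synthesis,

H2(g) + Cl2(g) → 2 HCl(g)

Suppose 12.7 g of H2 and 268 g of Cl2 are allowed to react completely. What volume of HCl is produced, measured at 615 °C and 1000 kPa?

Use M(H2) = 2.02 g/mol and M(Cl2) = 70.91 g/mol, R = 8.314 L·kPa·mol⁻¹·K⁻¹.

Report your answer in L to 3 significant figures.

n(H2) = 12.7 / 2.02 = 6.287 mol
n(Cl2) = 268 / 70.91 = 3.779 mol
For 6.287 mol H2, stoichiometry requires (1/1) × 6.287 = 6.287 mol Cl2; 3.779 mol is available, so Cl2 is limiting.
n(HCl) = (2/1) × 3.779 = 7.558 mol
V(HCl) = nRT/P = 7.558 × 8.314 × 888.15 / 1000 = 55.81 L

55.8 L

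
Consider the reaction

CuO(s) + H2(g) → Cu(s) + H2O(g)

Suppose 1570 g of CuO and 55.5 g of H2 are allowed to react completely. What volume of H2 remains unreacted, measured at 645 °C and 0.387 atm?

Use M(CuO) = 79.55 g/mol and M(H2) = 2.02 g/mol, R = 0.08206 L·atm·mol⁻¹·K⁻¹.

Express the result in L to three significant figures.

1510 L

n(CuO) = 1570 / 79.55 = 19.74 mol
n(H2) = 55.5 / 2.02 = 27.48 mol
For 19.74 mol CuO, stoichiometry requires (1/1) × 19.74 = 19.74 mol H2; 27.48 mol is available, so CuO is limiting.
n(H2) consumed = (1/1) × 19.74 = 19.74 mol; remaining = 27.48 − 19.74 = 7.740 mol
V(H2) = nRT/P = 7.740 × 0.08206 × 918.15 / 0.387 = 1507 L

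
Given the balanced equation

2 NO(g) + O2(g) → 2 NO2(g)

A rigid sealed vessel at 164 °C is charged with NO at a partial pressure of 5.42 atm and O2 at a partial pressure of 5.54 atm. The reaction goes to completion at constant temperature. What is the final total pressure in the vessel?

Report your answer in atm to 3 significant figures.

8.25 atm

With V and T fixed, P_i ∝ n_i, so the mole ratios apply directly to partial pressures at 164 °C.
P(O2) required for 5.42 atm of NO = (1/2) × 5.42 = 2.710 atm; available 5.54 atm, so NO is limiting.
P(O2) remaining = 5.54 − (1/2) × 5.42 = 2.830 atm
P(gaseous products) = (2)/2 × 5.42 = 5.420 atm
P_total at 164 °C = 2.830 + 5.420 = 8.250 atm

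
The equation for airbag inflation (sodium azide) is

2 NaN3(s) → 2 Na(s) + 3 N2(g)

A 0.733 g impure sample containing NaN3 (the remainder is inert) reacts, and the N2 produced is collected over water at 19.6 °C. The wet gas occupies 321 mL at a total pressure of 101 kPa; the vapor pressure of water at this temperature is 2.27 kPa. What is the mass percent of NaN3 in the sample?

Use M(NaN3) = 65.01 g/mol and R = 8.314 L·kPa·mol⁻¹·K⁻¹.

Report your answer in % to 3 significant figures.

P(N2) = 101 − 2.27 = 98.73 kPa
n(N2) = PV/RT = (98.73 × 0.3210) / (8.314 × 292.75) = 0.01302 mol
n(NaN3) = (2/3) × 0.01302 = 0.008680 mol
m(NaN3) = 0.008680 × 65.01 = 0.5643 g
%NaN3 = 0.5643 / 0.733 × 100 = 76.98%

77.0 %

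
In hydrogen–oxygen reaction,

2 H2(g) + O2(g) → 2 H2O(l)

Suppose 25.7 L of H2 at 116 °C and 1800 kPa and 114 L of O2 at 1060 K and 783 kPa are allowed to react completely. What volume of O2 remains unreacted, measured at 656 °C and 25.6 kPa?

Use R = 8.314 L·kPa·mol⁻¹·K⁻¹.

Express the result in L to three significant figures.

899 L

n(H2) = PV/RT = (1800 × 25.7) / (8.314 × 389.15) = 14.30 mol
n(O2) = PV/RT = (783 × 114) / (8.314 × 1060) = 10.13 mol
For 14.30 mol H2, stoichiometry requires (1/2) × 14.30 = 7.150 mol O2; 10.13 mol is available, so H2 is limiting.
n(O2) consumed = (1/2) × 14.30 = 7.150 mol; remaining = 10.13 − 7.150 = 2.980 mol
V(O2) = nRT/P = 2.980 × 8.314 × 929.15 / 25.6 = 899.2 L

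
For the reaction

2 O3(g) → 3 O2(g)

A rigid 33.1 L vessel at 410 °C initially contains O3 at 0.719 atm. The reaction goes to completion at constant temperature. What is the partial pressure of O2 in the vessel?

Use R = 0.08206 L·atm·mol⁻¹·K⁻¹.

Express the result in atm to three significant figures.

n(O3)₀ = PV/RT = (0.719 × 33.1) / (0.08206 × 683.15) = 0.4245 mol
n(O2) = (3/2) × 0.4245 = 0.6367 mol
P(O2) = nRT/V = 0.6367 × 0.08206 × 683.15 / 33.1 = 1.078 atm

1.08 atm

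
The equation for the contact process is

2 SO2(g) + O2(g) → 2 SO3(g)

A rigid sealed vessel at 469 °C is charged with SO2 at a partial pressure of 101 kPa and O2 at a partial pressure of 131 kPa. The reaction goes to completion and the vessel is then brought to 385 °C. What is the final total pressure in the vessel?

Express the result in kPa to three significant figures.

Because the vessel is rigid and T is held at 469 °C, work the stoichiometry in partial pressures (P_i = n_iRT/V).
P(O2) required for 101 kPa of SO2 = (1/2) × 101 = 50.50 kPa; available 131 kPa, so SO2 is limiting.
P(O2) remaining = 131 − (1/2) × 101 = 80.50 kPa
P(gaseous products) = (2)/2 × 101 = 101.0 kPa
P_total at 469 °C = 80.50 + 101.0 = 181.5 kPa
Scaling to 385 °C: P = 181.5 × 658.15/742.15 = 161.0 kPa

161 kPa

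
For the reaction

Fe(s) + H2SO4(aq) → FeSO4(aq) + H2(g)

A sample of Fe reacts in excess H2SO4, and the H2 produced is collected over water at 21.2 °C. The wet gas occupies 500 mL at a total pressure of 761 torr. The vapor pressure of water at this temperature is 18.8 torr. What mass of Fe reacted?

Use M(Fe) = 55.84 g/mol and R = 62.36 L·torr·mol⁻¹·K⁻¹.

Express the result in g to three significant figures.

P(H2) = 761 − 18.8 = 742.2 torr
n(H2) = PV/RT = (742.2 × 0.5000) / (62.36 × 294.35) = 0.02022 mol
n(Fe) = (1/1) × 0.02022 = 0.02022 mol
m(Fe) = 0.02022 × 55.84 = 1.129 g

1.13 g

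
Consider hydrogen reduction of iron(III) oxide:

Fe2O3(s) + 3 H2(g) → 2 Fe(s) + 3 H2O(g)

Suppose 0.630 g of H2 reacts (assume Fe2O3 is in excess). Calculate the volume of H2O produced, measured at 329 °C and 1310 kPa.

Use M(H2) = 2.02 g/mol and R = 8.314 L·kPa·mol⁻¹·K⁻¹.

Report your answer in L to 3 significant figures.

1.19 L

n(H2) = 0.6300 / 2.02 = 0.3119 mol
n(H2O) = (3/3) × 0.3119 = 0.3119 mol
V = nRT/P = 0.3119 × 8.314 × 602.15 / 1310 = 1.192 L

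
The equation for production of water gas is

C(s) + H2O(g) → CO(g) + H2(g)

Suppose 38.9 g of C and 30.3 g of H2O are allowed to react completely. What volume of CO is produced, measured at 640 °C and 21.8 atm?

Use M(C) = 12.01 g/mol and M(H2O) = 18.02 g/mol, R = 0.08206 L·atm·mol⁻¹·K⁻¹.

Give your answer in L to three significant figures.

5.78 L

n(C) = 38.9 / 12.01 = 3.239 mol
n(H2O) = 30.3 / 18.02 = 1.681 mol
For 3.239 mol C, stoichiometry requires (1/1) × 3.239 = 3.239 mol H2O; 1.681 mol is available, so H2O is limiting.
n(CO) = (1/1) × 1.681 = 1.681 mol
V(CO) = nRT/P = 1.681 × 0.08206 × 913.15 / 21.8 = 5.778 L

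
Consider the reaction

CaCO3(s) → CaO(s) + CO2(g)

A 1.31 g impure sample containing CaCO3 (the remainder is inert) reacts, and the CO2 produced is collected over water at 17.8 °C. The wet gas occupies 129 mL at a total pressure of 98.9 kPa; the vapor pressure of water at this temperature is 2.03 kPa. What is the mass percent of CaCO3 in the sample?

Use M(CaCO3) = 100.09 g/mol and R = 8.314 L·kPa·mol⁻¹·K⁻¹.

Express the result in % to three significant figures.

39.5 %

P(CO2) = 98.9 − 2.03 = 96.87 kPa
n(CO2) = PV/RT = (96.87 × 0.1290) / (8.314 × 290.95) = 0.005166 mol
n(CaCO3) = (1/1) × 0.005166 = 0.005166 mol
m(CaCO3) = 0.005166 × 100.09 = 0.5171 g
%CaCO3 = 0.5171 / 1.31 × 100 = 39.47%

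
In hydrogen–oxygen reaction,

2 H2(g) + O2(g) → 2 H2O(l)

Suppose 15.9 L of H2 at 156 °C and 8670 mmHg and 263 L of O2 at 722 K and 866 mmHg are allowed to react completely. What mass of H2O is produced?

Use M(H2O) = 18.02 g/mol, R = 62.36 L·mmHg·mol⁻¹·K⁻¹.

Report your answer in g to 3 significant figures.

92.8 g

n(H2) = PV/RT = (8670 × 15.9) / (62.36 × 429.15) = 5.151 mol
n(O2) = PV/RT = (866 × 263) / (62.36 × 722) = 5.059 mol
For 5.151 mol H2, stoichiometry requires (1/2) × 5.151 = 2.575 mol O2; 5.059 mol is available, so H2 is limiting.
n(H2O) = (2/2) × 5.151 = 5.151 mol
m(H2O) = 5.151 × 18.02 = 92.82 g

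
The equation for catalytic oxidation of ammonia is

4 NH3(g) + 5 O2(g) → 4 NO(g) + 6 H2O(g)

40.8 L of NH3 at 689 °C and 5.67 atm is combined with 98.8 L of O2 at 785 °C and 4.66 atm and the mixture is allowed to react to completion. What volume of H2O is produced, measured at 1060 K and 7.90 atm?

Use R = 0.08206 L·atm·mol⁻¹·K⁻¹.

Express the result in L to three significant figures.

n(NH3) = PV/RT = (5.67 × 40.8) / (0.08206 × 962.15) = 2.930 mol
n(O2) = PV/RT = (4.66 × 98.8) / (0.08206 × 1058.15) = 5.302 mol
For 2.930 mol NH3, stoichiometry requires (5/4) × 2.930 = 3.663 mol O2; 5.302 mol is available, so NH3 is limiting.
n(H2O) = (6/4) × 2.930 = 4.395 mol
V(H2O) = nRT/P = 4.395 × 0.08206 × 1060 / 7.90 = 48.39 L

48.4 L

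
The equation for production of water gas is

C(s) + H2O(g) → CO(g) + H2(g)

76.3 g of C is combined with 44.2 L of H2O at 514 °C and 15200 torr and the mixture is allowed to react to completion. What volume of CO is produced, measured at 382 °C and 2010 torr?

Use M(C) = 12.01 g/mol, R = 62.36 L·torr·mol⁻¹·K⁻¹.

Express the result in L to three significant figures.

129 L

n(C) = 76.3 / 12.01 = 6.353 mol
n(H2O) = PV/RT = (15200 × 44.2) / (62.36 × 787.15) = 13.69 mol
For 6.353 mol C, stoichiometry requires (1/1) × 6.353 = 6.353 mol H2O; 13.69 mol is available, so C is limiting.
n(CO) = (1/1) × 6.353 = 6.353 mol
V(CO) = nRT/P = 6.353 × 62.36 × 655.15 / 2010 = 129.1 L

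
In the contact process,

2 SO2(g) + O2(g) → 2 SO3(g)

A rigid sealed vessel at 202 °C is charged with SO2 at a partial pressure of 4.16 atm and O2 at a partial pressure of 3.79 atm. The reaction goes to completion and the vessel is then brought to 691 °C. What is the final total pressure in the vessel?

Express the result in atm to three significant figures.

At constant V, partial pressures at 202 °C are proportional to moles, so apply stoichiometry directly to pressures.
P(O2) required for 4.16 atm of SO2 = (1/2) × 4.16 = 2.080 atm; available 3.79 atm, so SO2 is limiting.
P(O2) remaining = 3.79 − (1/2) × 4.16 = 1.710 atm
P(gaseous products) = (2)/2 × 4.16 = 4.160 atm
P_total at 202 °C = 1.710 + 4.160 = 5.870 atm
Scaling to 691 °C: P = 5.870 × 964.15/475.15 = 11.91 atm

11.9 atm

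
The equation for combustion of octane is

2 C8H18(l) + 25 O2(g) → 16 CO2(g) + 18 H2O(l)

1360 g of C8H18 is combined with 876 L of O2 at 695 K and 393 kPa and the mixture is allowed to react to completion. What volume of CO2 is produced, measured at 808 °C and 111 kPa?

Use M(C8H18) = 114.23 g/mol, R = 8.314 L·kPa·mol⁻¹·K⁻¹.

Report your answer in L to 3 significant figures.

n(C8H18) = 1360 / 114.23 = 11.91 mol
n(O2) = PV/RT = (393 × 876) / (8.314 × 695) = 59.58 mol
For 11.91 mol C8H18, stoichiometry requires (25/2) × 11.91 = 148.9 mol O2; 59.58 mol is available, so O2 is limiting.
n(CO2) = (16/25) × 59.58 = 38.13 mol
V(CO2) = nRT/P = 38.13 × 8.314 × 1081.15 / 111 = 3088 L

3090 L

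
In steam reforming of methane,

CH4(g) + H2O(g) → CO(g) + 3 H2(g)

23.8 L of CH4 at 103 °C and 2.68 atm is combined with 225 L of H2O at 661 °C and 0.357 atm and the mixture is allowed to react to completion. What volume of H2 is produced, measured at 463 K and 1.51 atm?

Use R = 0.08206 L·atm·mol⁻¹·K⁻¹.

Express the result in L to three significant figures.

n(CH4) = PV/RT = (2.68 × 23.8) / (0.08206 × 376.15) = 2.066 mol
n(H2O) = PV/RT = (0.357 × 225) / (0.08206 × 934.15) = 1.048 mol
For 2.066 mol CH4, stoichiometry requires (1/1) × 2.066 = 2.066 mol H2O; 1.048 mol is available, so H2O is limiting.
n(H2) = (3/1) × 1.048 = 3.144 mol
V(H2) = nRT/P = 3.144 × 0.08206 × 463 / 1.51 = 79.11 L

79.1 L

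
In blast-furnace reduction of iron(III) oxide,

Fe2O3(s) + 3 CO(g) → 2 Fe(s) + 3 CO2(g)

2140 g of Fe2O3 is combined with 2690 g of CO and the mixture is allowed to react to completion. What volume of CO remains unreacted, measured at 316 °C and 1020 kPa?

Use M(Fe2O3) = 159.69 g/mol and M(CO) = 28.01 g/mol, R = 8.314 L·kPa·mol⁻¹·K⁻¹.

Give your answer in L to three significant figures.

n(Fe2O3) = 2140 / 159.69 = 13.40 mol
n(CO) = 2690 / 28.01 = 96.04 mol
For 13.40 mol Fe2O3, stoichiometry requires (3/1) × 13.40 = 40.20 mol CO; 96.04 mol is available, so Fe2O3 is limiting.
n(CO) consumed = (3/1) × 13.40 = 40.20 mol; remaining = 96.04 − 40.20 = 55.84 mol
V(CO) = nRT/P = 55.84 × 8.314 × 589.15 / 1020 = 268.2 L

268 L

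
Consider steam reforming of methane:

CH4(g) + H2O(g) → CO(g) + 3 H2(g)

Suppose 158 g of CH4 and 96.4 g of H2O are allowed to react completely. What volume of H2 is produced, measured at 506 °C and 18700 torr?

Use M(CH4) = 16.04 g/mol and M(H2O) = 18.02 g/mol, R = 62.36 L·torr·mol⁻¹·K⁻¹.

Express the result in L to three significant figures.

41.7 L

n(CH4) = 158 / 16.04 = 9.850 mol
n(H2O) = 96.4 / 18.02 = 5.350 mol
For 9.850 mol CH4, stoichiometry requires (1/1) × 9.850 = 9.850 mol H2O; 5.350 mol is available, so H2O is limiting.
n(H2) = (3/1) × 5.350 = 16.05 mol
V(H2) = nRT/P = 16.05 × 62.36 × 779.15 / 18700 = 41.70 L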